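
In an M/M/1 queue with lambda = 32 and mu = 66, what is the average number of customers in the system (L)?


rho = 32/66; L = rho/(1-rho) = 0.94

0.94


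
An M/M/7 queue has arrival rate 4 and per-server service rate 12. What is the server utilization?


rho = lambda/(c*mu) = 4/(7*12) = 0.0476

0.0476


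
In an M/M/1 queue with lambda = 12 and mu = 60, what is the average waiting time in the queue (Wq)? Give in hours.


rho = 12/60; Wq = rho/(mu - lambda) = 0.0042 hours

0.0042 hours


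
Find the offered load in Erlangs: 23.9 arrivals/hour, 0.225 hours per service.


Offered load a = lambda * E[S] = 23.9 * 0.225 = 5.38 Erlangs

5.38 Erlangs


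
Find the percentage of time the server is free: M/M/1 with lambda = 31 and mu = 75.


Idle fraction = (1 - rho) * 100 = (1 - 31/75) * 100 = 58.7%

58.7%


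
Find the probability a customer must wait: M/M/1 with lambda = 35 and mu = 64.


P(wait) = rho = lambda/mu = 35/64 = 0.5469

0.5469


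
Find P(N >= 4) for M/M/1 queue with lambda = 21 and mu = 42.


P(N >= 4) = rho^4 = (21/42)^4 = 0.0625

0.0625


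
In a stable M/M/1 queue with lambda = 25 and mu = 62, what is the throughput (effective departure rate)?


For a stable queue (lambda < mu), throughput = lambda = 25 per hour

25 per hour


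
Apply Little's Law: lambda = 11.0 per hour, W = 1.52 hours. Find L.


L = lambda * W = 11.0 * 1.52 = 16.72

16.72


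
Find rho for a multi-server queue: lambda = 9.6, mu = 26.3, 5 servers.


rho = lambda / (c * mu) = 9.6 / (5 * 26.3) = 0.073

0.073


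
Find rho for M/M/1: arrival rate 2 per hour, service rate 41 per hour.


rho = lambda/mu = 2/41 = 0.0488

0.0488


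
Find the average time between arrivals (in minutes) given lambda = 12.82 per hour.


Mean interarrival time = 60/lambda = 60/12.82 = 4.68 minutes

4.68 minutes


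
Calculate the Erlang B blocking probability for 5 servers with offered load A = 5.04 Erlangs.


B(N,A) = (A^N/N!) / sum(A^k/k!, k=0..N) with N=5, A=5.04 = 0.2881

0.2881


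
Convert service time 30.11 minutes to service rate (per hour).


mu = 60 / avg_service_time = 60 / 30.11 = 1.99 per hour

1.99 per hour


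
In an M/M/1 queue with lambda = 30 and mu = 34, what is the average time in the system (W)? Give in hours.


W = 1/(mu - lambda) = 1/(34 - 30) = 0.25 hours

0.25 hours


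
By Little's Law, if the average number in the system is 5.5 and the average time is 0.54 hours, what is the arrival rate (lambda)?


lambda = L / W = 5.5 / 0.54 = 10.19 per hour

10.19 per hour


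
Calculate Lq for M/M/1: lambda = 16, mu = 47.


rho = 16/47; Lq = rho^2/(1-rho) = 0.18

0.18


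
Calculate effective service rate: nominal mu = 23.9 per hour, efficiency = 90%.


Effective rate = mu * efficiency = 23.9 * 0.9 = 21.51 per hour

21.51 per hour


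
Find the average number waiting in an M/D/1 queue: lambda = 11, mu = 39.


M/D/1: Lq = rho^2 / (2*(1-rho)) where rho = 11/39; Lq = 0.06

0.06


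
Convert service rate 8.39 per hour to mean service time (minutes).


Mean service time = 60/mu = 60/8.39 = 7.15 minutes

7.15 minutes


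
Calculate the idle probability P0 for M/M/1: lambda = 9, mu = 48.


P0 = 1 - rho = 1 - 9/48 = 0.8125

0.8125


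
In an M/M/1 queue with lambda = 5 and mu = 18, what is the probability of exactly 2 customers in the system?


rho = 5/18; P(n) = (1-rho)*rho^n = (1-5/18)*(5/18)^2 = 0.0557

0.0557


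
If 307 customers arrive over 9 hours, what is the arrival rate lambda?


lambda = total arrivals / time = 307 / 9 = 34.11 per hour

34.11 per hour


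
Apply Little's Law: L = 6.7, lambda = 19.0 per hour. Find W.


W = L / lambda = 6.7 / 19.0 = 0.3526 hours

0.3526 hours


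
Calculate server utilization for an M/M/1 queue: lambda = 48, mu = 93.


rho = lambda/mu = 48/93 = 0.5161

0.5161


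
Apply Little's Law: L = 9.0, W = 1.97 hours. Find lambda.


lambda = L / W = 9.0 / 1.97 = 4.57 per hour

4.57 per hour


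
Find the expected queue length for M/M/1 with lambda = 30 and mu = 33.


rho = 30/33; Lq = rho^2/(1-rho) = 9.09

9.09


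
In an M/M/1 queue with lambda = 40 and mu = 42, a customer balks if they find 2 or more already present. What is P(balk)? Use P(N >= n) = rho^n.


P(N >= 2) = rho^2 = (40/42)^2 = 0.907

0.907


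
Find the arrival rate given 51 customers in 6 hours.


lambda = total arrivals / time = 51 / 6 = 8.5 per hour

8.5 per hour


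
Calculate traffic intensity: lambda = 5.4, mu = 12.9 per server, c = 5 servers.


rho = lambda / (c * mu) = 5.4 / (5 * 12.9) = 0.0837

0.0837


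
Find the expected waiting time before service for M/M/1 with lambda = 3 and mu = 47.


rho = 3/47; Wq = rho/(mu - lambda) = 0.0015 hours

0.0015 hours


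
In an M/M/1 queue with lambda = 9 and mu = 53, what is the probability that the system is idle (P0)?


P0 = 1 - rho = 1 - 9/53 = 0.8302

0.8302


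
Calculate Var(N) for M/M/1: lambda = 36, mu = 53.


rho = 36/53; Var(N) = rho/(1-rho)^2 = 6.6

6.6


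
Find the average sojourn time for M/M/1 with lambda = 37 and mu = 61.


W = 1/(mu - lambda) = 1/(61 - 37) = 0.0417 hours

0.0417 hours


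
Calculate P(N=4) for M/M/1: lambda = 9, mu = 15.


rho = 9/15; P(n) = (1-rho)*rho^n = (1-9/15)*(9/15)^4 = 0.0518

0.0518


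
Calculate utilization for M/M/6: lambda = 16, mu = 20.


rho = lambda/(c*mu) = 16/(6*20) = 0.1333

0.1333


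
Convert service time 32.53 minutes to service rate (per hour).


mu = 60 / avg_service_time = 60 / 32.53 = 1.84 per hour

1.84 per hour


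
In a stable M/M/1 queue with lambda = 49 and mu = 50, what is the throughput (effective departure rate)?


For a stable queue (lambda < mu), throughput = lambda = 49 per hour

49 per hour


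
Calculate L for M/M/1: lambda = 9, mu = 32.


rho = 9/32; L = rho/(1-rho) = 0.39

0.39


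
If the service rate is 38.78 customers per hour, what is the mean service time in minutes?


Mean service time = 60/mu = 60/38.78 = 1.55 minutes

1.55 minutes


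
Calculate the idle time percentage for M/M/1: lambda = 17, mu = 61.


Idle fraction = (1 - rho) * 100 = (1 - 17/61) * 100 = 72.1%

72.1%


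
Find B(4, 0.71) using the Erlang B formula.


B(N,A) = (A^N/N!) / sum(A^k/k!, k=0..N) with N=4, A=0.71 = 0.0052

0.0052


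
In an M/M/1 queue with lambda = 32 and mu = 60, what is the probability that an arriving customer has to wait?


P(wait) = rho = lambda/mu = 32/60 = 0.5333

0.5333


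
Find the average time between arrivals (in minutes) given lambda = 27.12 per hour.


Mean interarrival time = 60/lambda = 60/27.12 = 2.21 minutes

2.21 minutes


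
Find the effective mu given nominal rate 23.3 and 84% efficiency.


Effective rate = mu * efficiency = 23.3 * 0.84 = 19.57 per hour

19.57 per hour


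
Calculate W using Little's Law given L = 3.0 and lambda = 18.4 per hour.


W = L / lambda = 3.0 / 18.4 = 0.163 hours

0.163 hours


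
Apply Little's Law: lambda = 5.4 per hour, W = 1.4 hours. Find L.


L = lambda * W = 5.4 * 1.4 = 7.56

7.56


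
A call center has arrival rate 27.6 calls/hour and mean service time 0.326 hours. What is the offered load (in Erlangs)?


Offered load a = lambda * E[S] = 27.6 * 0.326 = 9.0 Erlangs

9.0 Erlangs


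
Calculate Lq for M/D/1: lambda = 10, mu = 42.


M/D/1: Lq = rho^2 / (2*(1-rho)) where rho = 10/42; Lq = 0.04

0.04


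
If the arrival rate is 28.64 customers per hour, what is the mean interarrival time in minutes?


Mean interarrival time = 60/lambda = 60/28.64 = 2.09 minutes

2.09 minutes


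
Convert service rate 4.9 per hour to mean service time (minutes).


Mean service time = 60/mu = 60/4.9 = 12.24 minutes

12.24 minutes


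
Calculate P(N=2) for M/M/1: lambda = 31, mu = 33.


rho = 31/33; P(n) = (1-rho)*rho^n = (1-31/33)*(31/33)^2 = 0.0535

0.0535


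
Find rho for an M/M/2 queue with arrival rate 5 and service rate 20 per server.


rho = lambda/(c*mu) = 5/(2*20) = 0.125

0.125


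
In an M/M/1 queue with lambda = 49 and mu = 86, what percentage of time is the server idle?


Idle fraction = (1 - rho) * 100 = (1 - 49/86) * 100 = 43.0%

43.0%


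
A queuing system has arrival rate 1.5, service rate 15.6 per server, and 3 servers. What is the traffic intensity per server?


rho = lambda / (c * mu) = 1.5 / (3 * 15.6) = 0.0321

0.0321


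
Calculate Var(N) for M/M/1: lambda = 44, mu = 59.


rho = 44/59; Var(N) = rho/(1-rho)^2 = 11.54

11.54


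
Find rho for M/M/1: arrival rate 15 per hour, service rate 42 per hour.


rho = lambda/mu = 15/42 = 0.3571

0.3571


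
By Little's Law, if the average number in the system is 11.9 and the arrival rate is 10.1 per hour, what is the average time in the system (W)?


W = L / lambda = 11.9 / 10.1 = 1.1782 hours

1.1782 hours


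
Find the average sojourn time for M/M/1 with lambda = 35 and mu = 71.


W = 1/(mu - lambda) = 1/(71 - 35) = 0.0278 hours

0.0278 hours


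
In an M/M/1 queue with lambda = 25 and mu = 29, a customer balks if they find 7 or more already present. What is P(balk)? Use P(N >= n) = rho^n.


P(N >= 7) = rho^7 = (25/29)^7 = 0.3538

0.3538


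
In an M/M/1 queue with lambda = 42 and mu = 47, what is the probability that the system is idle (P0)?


P0 = 1 - rho = 1 - 42/47 = 0.1064

0.1064


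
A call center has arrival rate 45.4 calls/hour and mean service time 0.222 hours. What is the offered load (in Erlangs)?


Offered load a = lambda * E[S] = 45.4 * 0.222 = 10.08 Erlangs

10.08 Erlangs


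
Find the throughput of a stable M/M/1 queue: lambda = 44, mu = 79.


For a stable queue (lambda < mu), throughput = lambda = 44 per hour

44 per hour


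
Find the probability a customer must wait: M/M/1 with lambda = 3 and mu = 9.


P(wait) = rho = lambda/mu = 3/9 = 0.3333

0.3333


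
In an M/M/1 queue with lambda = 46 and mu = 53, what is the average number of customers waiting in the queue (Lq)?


rho = 46/53; Lq = rho^2/(1-rho) = 5.7

5.7


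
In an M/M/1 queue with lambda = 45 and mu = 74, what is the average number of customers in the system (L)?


rho = 45/74; L = rho/(1-rho) = 1.55

1.55


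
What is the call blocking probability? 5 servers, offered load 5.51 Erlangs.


B(N,A) = (A^N/N!) / sum(A^k/k!, k=0..N) with N=5, A=5.51 = 0.3248

0.3248


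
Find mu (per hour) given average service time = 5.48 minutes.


mu = 60 / avg_service_time = 60 / 5.48 = 10.95 per hour

10.95 per hour


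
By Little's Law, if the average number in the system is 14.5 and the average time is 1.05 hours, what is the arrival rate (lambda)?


lambda = L / W = 14.5 / 1.05 = 13.81 per hour

13.81 per hour


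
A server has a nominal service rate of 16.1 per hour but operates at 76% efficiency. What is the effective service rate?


Effective rate = mu * efficiency = 16.1 * 0.76 = 12.24 per hour

12.24 per hour


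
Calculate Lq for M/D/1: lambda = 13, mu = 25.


M/D/1: Lq = rho^2 / (2*(1-rho)) where rho = 13/25; Lq = 0.28

0.28


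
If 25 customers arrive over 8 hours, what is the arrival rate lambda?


lambda = total arrivals / time = 25 / 8 = 3.13 per hour

3.13 per hour


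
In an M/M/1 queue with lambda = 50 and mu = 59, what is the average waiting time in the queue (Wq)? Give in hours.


rho = 50/59; Wq = rho/(mu - lambda) = 0.0942 hours

0.0942 hours


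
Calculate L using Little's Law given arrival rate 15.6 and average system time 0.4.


L = lambda * W = 15.6 * 0.4 = 6.24

6.24


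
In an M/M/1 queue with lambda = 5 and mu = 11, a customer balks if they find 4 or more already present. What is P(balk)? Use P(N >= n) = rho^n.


P(N >= 4) = rho^4 = (5/11)^4 = 0.0427

0.0427


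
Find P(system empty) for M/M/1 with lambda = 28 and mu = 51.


P0 = 1 - rho = 1 - 28/51 = 0.451

0.451


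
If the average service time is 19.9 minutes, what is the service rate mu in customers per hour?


mu = 60 / avg_service_time = 60 / 19.9 = 3.02 per hour

3.02 per hour


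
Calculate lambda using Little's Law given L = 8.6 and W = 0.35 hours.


lambda = L / W = 8.6 / 0.35 = 24.57 per hour

24.57 per hour


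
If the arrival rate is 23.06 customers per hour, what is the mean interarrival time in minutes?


Mean interarrival time = 60/lambda = 60/23.06 = 2.6 minutes

2.6 minutes


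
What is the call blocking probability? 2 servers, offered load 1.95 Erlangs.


B(N,A) = (A^N/N!) / sum(A^k/k!, k=0..N) with N=2, A=1.95 = 0.3919

0.3919


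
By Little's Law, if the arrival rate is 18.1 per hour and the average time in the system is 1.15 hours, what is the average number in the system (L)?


L = lambda * W = 18.1 * 1.15 = 20.82

20.82


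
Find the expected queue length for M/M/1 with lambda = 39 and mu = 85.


rho = 39/85; Lq = rho^2/(1-rho) = 0.39

0.39


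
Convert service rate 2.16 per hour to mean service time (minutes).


Mean service time = 60/mu = 60/2.16 = 27.78 minutes

27.78 minutes


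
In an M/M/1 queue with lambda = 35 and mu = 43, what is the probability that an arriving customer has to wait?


P(wait) = rho = lambda/mu = 35/43 = 0.814

0.814


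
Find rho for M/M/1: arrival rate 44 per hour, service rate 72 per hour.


rho = lambda/mu = 44/72 = 0.6111

0.6111


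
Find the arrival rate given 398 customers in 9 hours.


lambda = total arrivals / time = 398 / 9 = 44.22 per hour

44.22 per hour


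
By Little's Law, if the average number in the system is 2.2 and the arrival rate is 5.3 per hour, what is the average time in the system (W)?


W = L / lambda = 2.2 / 5.3 = 0.4151 hours

0.4151 hours


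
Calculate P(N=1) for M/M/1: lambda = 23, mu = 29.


rho = 23/29; P(n) = (1-rho)*rho^n = (1-23/29)*(23/29)^1 = 0.1641

0.1641


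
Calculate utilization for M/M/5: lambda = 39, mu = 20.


rho = lambda/(c*mu) = 39/(5*20) = 0.39

0.39


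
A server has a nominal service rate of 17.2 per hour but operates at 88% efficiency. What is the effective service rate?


Effective rate = mu * efficiency = 17.2 * 0.88 = 15.14 per hour

15.14 per hour


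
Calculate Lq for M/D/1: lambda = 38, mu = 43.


M/D/1: Lq = rho^2 / (2*(1-rho)) where rho = 38/43; Lq = 3.36

3.36


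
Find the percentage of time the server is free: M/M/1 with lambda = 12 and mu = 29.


Idle fraction = (1 - rho) * 100 = (1 - 12/29) * 100 = 58.6%

58.6%


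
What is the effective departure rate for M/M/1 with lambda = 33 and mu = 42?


For a stable queue (lambda < mu), throughput = lambda = 33 per hour

33 per hour


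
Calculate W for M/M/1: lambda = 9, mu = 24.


W = 1/(mu - lambda) = 1/(24 - 9) = 0.0667 hours

0.0667 hours


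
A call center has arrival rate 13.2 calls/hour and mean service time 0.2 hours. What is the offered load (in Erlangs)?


Offered load a = lambda * E[S] = 13.2 * 0.2 = 2.64 Erlangs

2.64 Erlangs


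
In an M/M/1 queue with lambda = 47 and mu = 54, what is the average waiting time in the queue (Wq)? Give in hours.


rho = 47/54; Wq = rho/(mu - lambda) = 0.1243 hours

0.1243 hours


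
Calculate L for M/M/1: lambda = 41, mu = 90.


rho = 41/90; L = rho/(1-rho) = 0.84

0.84


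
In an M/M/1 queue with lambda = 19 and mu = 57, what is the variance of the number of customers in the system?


rho = 19/57; Var(N) = rho/(1-rho)^2 = 0.75

0.75


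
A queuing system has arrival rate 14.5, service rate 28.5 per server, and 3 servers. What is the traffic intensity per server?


rho = lambda / (c * mu) = 14.5 / (3 * 28.5) = 0.1696

0.1696


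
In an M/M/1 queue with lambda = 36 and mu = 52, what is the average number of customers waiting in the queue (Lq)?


rho = 36/52; Lq = rho^2/(1-rho) = 1.56

1.56


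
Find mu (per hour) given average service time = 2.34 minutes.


mu = 60 / avg_service_time = 60 / 2.34 = 25.64 per hour

25.64 per hour


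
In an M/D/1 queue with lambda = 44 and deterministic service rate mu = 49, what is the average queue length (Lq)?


M/D/1: Lq = rho^2 / (2*(1-rho)) where rho = 44/49; Lq = 3.95

3.95


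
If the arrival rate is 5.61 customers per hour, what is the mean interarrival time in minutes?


Mean interarrival time = 60/lambda = 60/5.61 = 10.7 minutes

10.7 minutes


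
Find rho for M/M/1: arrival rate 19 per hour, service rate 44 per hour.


rho = lambda/mu = 19/44 = 0.4318

0.4318


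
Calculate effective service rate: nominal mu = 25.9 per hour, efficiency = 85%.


Effective rate = mu * efficiency = 25.9 * 0.85 = 22.02 per hour

22.02 per hour


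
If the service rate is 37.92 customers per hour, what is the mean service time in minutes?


Mean service time = 60/mu = 60/37.92 = 1.58 minutes

1.58 minutes


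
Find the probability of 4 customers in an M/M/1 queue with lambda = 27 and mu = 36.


rho = 27/36; P(n) = (1-rho)*rho^n = (1-27/36)*(27/36)^4 = 0.0791

0.0791


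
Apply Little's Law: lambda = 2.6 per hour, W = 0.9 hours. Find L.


L = lambda * W = 2.6 * 0.9 = 2.34

2.34


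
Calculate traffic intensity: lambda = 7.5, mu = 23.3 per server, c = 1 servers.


rho = lambda / (c * mu) = 7.5 / (1 * 23.3) = 0.3219

0.3219


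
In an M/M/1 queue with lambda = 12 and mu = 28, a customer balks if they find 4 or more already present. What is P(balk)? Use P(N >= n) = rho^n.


P(N >= 4) = rho^4 = (12/28)^4 = 0.0337

0.0337


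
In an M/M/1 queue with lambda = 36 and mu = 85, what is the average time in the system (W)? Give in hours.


W = 1/(mu - lambda) = 1/(85 - 36) = 0.0204 hours

0.0204 hours


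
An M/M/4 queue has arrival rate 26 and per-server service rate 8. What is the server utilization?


rho = lambda/(c*mu) = 26/(4*8) = 0.8125

0.8125


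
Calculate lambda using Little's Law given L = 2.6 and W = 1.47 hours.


lambda = L / W = 2.6 / 1.47 = 1.77 per hour

1.77 per hour


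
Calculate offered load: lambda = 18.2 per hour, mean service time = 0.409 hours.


Offered load a = lambda * E[S] = 18.2 * 0.409 = 7.44 Erlangs

7.44 Erlangs


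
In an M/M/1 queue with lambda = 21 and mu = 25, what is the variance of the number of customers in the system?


rho = 21/25; Var(N) = rho/(1-rho)^2 = 32.81

32.81


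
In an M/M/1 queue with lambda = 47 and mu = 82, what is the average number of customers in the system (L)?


rho = 47/82; L = rho/(1-rho) = 1.34

1.34


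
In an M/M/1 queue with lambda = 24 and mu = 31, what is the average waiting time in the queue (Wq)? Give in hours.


rho = 24/31; Wq = rho/(mu - lambda) = 0.1106 hours

0.1106 hours


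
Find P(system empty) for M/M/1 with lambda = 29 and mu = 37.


P0 = 1 - rho = 1 - 29/37 = 0.2162

0.2162


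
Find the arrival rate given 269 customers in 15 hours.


lambda = total arrivals / time = 269 / 15 = 17.93 per hour

17.93 per hour


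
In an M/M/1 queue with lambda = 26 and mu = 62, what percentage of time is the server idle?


Idle fraction = (1 - rho) * 100 = (1 - 26/62) * 100 = 58.1%

58.1%


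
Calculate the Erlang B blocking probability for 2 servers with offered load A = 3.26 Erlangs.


B(N,A) = (A^N/N!) / sum(A^k/k!, k=0..N) with N=2, A=3.26 = 0.555

0.555


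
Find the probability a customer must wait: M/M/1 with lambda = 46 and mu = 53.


P(wait) = rho = lambda/mu = 46/53 = 0.8679

0.8679


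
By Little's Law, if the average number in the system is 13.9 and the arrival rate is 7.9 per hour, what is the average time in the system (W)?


W = L / lambda = 13.9 / 7.9 = 1.7595 hours

1.7595 hours


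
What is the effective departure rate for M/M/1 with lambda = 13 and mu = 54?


For a stable queue (lambda < mu), throughput = lambda = 13 per hour

13 per hour


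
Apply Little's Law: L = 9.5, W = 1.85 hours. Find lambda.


lambda = L / W = 9.5 / 1.85 = 5.14 per hour

5.14 per hour


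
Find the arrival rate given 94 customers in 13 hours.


lambda = total arrivals / time = 94 / 13 = 7.23 per hour

7.23 per hour


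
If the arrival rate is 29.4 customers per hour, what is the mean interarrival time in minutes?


Mean interarrival time = 60/lambda = 60/29.4 = 2.04 minutes

2.04 minutes


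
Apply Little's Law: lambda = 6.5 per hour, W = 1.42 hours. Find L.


L = lambda * W = 6.5 * 1.42 = 9.23

9.23


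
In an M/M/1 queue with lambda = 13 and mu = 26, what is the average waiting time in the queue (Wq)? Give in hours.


rho = 13/26; Wq = rho/(mu - lambda) = 0.0385 hours

0.0385 hours


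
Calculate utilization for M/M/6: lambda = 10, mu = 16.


rho = lambda/(c*mu) = 10/(6*16) = 0.1042

0.1042


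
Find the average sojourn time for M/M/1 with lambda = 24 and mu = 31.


W = 1/(mu - lambda) = 1/(31 - 24) = 0.1429 hours

0.1429 hours


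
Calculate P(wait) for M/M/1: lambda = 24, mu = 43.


P(wait) = rho = lambda/mu = 24/43 = 0.5581

0.5581


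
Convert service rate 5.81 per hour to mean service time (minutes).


Mean service time = 60/mu = 60/5.81 = 10.33 minutes

10.33 minutes


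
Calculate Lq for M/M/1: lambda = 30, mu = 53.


rho = 30/53; Lq = rho^2/(1-rho) = 0.74

0.74


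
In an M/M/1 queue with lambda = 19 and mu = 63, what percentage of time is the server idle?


Idle fraction = (1 - rho) * 100 = (1 - 19/63) * 100 = 69.8%

69.8%


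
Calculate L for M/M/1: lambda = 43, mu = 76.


rho = 43/76; L = rho/(1-rho) = 1.3

1.3


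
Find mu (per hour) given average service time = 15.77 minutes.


mu = 60 / avg_service_time = 60 / 15.77 = 3.8 per hour

3.8 per hour


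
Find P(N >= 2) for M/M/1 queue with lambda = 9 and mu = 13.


P(N >= 2) = rho^2 = (9/13)^2 = 0.4793

0.4793


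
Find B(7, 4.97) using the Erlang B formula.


B(N,A) = (A^N/N!) / sum(A^k/k!, k=0..N) with N=7, A=4.97 = 0.1186

0.1186


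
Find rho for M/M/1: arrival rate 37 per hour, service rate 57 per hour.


rho = lambda/mu = 37/57 = 0.6491

0.6491


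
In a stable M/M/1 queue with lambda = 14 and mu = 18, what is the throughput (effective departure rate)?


For a stable queue (lambda < mu), throughput = lambda = 14 per hour

14 per hour


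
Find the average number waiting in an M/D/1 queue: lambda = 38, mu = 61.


M/D/1: Lq = rho^2 / (2*(1-rho)) where rho = 38/61; Lq = 0.51

0.51


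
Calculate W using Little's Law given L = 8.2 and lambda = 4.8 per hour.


W = L / lambda = 8.2 / 4.8 = 1.7083 hours

1.7083 hours


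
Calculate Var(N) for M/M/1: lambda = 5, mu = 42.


rho = 5/42; Var(N) = rho/(1-rho)^2 = 0.15

0.15


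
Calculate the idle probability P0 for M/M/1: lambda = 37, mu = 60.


P0 = 1 - rho = 1 - 37/60 = 0.3833

0.3833


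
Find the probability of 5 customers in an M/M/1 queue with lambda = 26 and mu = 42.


rho = 26/42; P(n) = (1-rho)*rho^n = (1-26/42)*(26/42)^5 = 0.0346

0.0346


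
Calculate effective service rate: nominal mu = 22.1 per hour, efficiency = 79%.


Effective rate = mu * efficiency = 22.1 * 0.79 = 17.46 per hour

17.46 per hour


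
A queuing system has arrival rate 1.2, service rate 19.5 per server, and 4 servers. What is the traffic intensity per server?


rho = lambda / (c * mu) = 1.2 / (4 * 19.5) = 0.0154

0.0154


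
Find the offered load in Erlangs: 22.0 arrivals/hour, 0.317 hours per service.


Offered load a = lambda * E[S] = 22.0 * 0.317 = 6.97 Erlangs

6.97 Erlangs


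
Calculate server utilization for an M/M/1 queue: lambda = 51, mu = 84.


rho = lambda/mu = 51/84 = 0.6071

0.6071


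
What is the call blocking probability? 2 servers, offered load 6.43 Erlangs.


B(N,A) = (A^N/N!) / sum(A^k/k!, k=0..N) with N=2, A=6.43 = 0.7356

0.7356


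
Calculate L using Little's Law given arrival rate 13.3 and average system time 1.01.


L = lambda * W = 13.3 * 1.01 = 13.43

13.43


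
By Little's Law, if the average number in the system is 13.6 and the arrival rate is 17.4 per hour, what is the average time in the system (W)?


W = L / lambda = 13.6 / 17.4 = 0.7816 hours

0.7816 hours


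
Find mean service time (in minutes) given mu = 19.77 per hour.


Mean service time = 60/mu = 60/19.77 = 3.03 minutes

3.03 minutes


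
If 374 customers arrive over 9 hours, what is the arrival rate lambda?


lambda = total arrivals / time = 374 / 9 = 41.56 per hour

41.56 per hour


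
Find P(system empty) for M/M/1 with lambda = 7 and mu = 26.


P0 = 1 - rho = 1 - 7/26 = 0.7308

0.7308


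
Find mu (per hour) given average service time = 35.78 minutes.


mu = 60 / avg_service_time = 60 / 35.78 = 1.68 per hour

1.68 per hour


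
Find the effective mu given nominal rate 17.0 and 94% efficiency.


Effective rate = mu * efficiency = 17.0 * 0.94 = 15.98 per hour

15.98 per hour


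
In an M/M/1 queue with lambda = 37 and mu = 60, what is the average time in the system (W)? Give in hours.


W = 1/(mu - lambda) = 1/(60 - 37) = 0.0435 hours

0.0435 hours


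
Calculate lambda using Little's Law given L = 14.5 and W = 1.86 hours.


lambda = L / W = 14.5 / 1.86 = 7.8 per hour

7.8 per hour


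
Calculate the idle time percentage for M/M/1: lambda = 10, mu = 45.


Idle fraction = (1 - rho) * 100 = (1 - 10/45) * 100 = 77.8%

77.8%


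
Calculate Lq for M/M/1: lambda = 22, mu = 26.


rho = 22/26; Lq = rho^2/(1-rho) = 4.65

4.65


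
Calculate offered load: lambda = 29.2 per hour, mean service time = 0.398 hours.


Offered load a = lambda * E[S] = 29.2 * 0.398 = 11.62 Erlangs

11.62 Erlangs


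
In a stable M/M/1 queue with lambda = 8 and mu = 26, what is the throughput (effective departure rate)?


For a stable queue (lambda < mu), throughput = lambda = 8 per hour

8 per hour


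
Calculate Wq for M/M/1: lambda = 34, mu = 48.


rho = 34/48; Wq = rho/(mu - lambda) = 0.0506 hours

0.0506 hours


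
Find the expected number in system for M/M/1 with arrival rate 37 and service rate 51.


rho = 37/51; L = rho/(1-rho) = 2.64

2.64


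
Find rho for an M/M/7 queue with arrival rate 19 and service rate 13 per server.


rho = lambda/(c*mu) = 19/(7*13) = 0.2088

0.2088


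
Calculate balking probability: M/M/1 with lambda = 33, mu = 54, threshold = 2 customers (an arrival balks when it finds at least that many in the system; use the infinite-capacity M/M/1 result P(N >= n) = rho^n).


P(N >= 2) = rho^2 = (33/54)^2 = 0.3735

0.3735


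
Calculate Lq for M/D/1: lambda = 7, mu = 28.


M/D/1: Lq = rho^2 / (2*(1-rho)) where rho = 7/28; Lq = 0.04

0.04


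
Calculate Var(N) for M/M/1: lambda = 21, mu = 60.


rho = 21/60; Var(N) = rho/(1-rho)^2 = 0.83

0.83


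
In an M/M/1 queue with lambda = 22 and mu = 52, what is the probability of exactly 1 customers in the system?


rho = 22/52; P(n) = (1-rho)*rho^n = (1-22/52)*(22/52)^1 = 0.2441

0.2441


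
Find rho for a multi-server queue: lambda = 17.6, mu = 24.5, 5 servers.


rho = lambda / (c * mu) = 17.6 / (5 * 24.5) = 0.1437

0.1437


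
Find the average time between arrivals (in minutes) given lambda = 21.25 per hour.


Mean interarrival time = 60/lambda = 60/21.25 = 2.82 minutes

2.82 minutes


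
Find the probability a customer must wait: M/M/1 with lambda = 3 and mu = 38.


P(wait) = rho = lambda/mu = 3/38 = 0.0789

0.0789


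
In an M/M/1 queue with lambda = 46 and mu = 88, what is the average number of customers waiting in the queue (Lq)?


rho = 46/88; Lq = rho^2/(1-rho) = 0.57

0.57


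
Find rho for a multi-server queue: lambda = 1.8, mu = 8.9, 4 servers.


rho = lambda / (c * mu) = 1.8 / (4 * 8.9) = 0.0506

0.0506


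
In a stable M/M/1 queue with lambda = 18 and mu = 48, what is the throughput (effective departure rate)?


For a stable queue (lambda < mu), throughput = lambda = 18 per hour

18 per hour


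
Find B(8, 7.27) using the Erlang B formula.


B(N,A) = (A^N/N!) / sum(A^k/k!, k=0..N) with N=8, A=7.27 = 0.1943

0.1943


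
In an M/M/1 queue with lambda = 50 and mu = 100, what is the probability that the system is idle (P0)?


P0 = 1 - rho = 1 - 50/100 = 0.5

0.5


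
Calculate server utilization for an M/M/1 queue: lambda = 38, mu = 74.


rho = lambda/mu = 38/74 = 0.5135

0.5135


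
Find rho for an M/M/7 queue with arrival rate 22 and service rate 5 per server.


rho = lambda/(c*mu) = 22/(7*5) = 0.6286

0.6286


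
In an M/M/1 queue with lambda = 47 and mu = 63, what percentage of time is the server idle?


Idle fraction = (1 - rho) * 100 = (1 - 47/63) * 100 = 25.4%

25.4%


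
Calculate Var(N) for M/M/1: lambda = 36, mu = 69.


rho = 36/69; Var(N) = rho/(1-rho)^2 = 2.28

2.28


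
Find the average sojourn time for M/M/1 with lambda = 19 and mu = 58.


W = 1/(mu - lambda) = 1/(58 - 19) = 0.0256 hours

0.0256 hours


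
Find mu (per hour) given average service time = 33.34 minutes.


mu = 60 / avg_service_time = 60 / 33.34 = 1.8 per hour

1.8 per hour


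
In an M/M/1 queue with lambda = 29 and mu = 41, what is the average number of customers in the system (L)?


rho = 29/41; L = rho/(1-rho) = 2.42

2.42


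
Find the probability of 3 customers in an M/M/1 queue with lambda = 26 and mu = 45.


rho = 26/45; P(n) = (1-rho)*rho^n = (1-26/45)*(26/45)^3 = 0.0814

0.0814


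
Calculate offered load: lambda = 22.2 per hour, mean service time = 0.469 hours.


Offered load a = lambda * E[S] = 22.2 * 0.469 = 10.41 Erlangs

10.41 Erlangs


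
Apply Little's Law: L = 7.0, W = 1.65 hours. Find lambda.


lambda = L / W = 7.0 / 1.65 = 4.24 per hour

4.24 per hour


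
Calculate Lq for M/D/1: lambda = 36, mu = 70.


M/D/1: Lq = rho^2 / (2*(1-rho)) where rho = 36/70; Lq = 0.27

0.27


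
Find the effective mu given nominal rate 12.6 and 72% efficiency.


Effective rate = mu * efficiency = 12.6 * 0.72 = 9.07 per hour

9.07 per hour


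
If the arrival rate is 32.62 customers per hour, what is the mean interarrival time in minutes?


Mean interarrival time = 60/lambda = 60/32.62 = 1.84 minutes

1.84 minutes


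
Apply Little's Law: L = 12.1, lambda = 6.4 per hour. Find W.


W = L / lambda = 12.1 / 6.4 = 1.8906 hours

1.8906 hours


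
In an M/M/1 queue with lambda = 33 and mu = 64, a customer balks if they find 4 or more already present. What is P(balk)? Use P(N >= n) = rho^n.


P(N >= 4) = rho^4 = (33/64)^4 = 0.0707

0.0707


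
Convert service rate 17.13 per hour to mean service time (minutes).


Mean service time = 60/mu = 60/17.13 = 3.5 minutes

3.5 minutes


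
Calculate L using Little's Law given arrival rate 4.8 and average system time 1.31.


L = lambda * W = 4.8 * 1.31 = 6.29

6.29


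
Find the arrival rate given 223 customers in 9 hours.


lambda = total arrivals / time = 223 / 9 = 24.78 per hour

24.78 per hour


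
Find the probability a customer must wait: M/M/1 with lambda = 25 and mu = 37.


P(wait) = rho = lambda/mu = 25/37 = 0.6757

0.6757


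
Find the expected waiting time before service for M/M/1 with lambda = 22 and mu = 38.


rho = 22/38; Wq = rho/(mu - lambda) = 0.0362 hours

0.0362 hours


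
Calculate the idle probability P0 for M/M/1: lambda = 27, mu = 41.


P0 = 1 - rho = 1 - 27/41 = 0.3415

0.3415


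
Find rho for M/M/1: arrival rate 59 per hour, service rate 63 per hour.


rho = lambda/mu = 59/63 = 0.9365

0.9365


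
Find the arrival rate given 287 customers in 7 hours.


lambda = total arrivals / time = 287 / 7 = 41.0 per hour

41.0 per hour


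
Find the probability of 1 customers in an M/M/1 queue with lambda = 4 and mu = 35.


rho = 4/35; P(n) = (1-rho)*rho^n = (1-4/35)*(4/35)^1 = 0.1012

0.1012


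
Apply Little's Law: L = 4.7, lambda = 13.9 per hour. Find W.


W = L / lambda = 4.7 / 13.9 = 0.3381 hours

0.3381 hours


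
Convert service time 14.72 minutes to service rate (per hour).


mu = 60 / avg_service_time = 60 / 14.72 = 4.08 per hour

4.08 per hour


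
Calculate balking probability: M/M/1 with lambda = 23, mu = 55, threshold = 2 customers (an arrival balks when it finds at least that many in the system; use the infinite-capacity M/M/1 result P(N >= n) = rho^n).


P(N >= 2) = rho^2 = (23/55)^2 = 0.1749

0.1749


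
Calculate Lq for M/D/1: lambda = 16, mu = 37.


M/D/1: Lq = rho^2 / (2*(1-rho)) where rho = 16/37; Lq = 0.16

0.16


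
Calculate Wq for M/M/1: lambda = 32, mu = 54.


rho = 32/54; Wq = rho/(mu - lambda) = 0.0269 hours

0.0269 hours


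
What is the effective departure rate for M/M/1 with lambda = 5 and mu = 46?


For a stable queue (lambda < mu), throughput = lambda = 5 per hour

5 per hour


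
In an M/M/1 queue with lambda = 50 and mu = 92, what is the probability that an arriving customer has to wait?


P(wait) = rho = lambda/mu = 50/92 = 0.5435

0.5435


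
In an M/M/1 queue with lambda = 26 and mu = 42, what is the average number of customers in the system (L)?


rho = 26/42; L = rho/(1-rho) = 1.63

1.63


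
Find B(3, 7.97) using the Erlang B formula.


B(N,A) = (A^N/N!) / sum(A^k/k!, k=0..N) with N=3, A=7.97 = 0.6744

0.6744


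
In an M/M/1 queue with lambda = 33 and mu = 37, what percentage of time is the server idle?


Idle fraction = (1 - rho) * 100 = (1 - 33/37) * 100 = 10.8%

10.8%


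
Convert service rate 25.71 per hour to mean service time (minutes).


Mean service time = 60/mu = 60/25.71 = 2.33 minutes

2.33 minutes


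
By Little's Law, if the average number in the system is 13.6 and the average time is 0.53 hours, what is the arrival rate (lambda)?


lambda = L / W = 13.6 / 0.53 = 25.66 per hour

25.66 per hour


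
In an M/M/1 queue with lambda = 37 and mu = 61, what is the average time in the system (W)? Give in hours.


W = 1/(mu - lambda) = 1/(61 - 37) = 0.0417 hours

0.0417 hours


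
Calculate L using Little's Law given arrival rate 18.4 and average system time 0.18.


L = lambda * W = 18.4 * 0.18 = 3.31

3.31


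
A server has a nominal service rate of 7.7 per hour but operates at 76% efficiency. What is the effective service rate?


Effective rate = mu * efficiency = 7.7 * 0.76 = 5.85 per hour

5.85 per hour


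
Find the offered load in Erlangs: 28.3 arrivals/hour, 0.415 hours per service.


Offered load a = lambda * E[S] = 28.3 * 0.415 = 11.74 Erlangs

11.74 Erlangs


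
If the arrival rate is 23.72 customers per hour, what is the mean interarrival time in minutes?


Mean interarrival time = 60/lambda = 60/23.72 = 2.53 minutes

2.53 minutes


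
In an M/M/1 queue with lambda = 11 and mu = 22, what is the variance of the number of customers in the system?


rho = 11/22; Var(N) = rho/(1-rho)^2 = 2.0

2.0


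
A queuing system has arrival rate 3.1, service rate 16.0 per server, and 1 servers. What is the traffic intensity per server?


rho = lambda / (c * mu) = 3.1 / (1 * 16.0) = 0.1938

0.1938


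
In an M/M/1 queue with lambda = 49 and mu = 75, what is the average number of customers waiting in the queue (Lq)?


rho = 49/75; Lq = rho^2/(1-rho) = 1.23

1.23


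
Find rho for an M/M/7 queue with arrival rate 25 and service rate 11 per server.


rho = lambda/(c*mu) = 25/(7*11) = 0.3247

0.3247


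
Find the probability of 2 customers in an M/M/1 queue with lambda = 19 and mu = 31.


rho = 19/31; P(n) = (1-rho)*rho^n = (1-19/31)*(19/31)^2 = 0.1454

0.1454


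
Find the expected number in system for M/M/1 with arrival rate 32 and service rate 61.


rho = 32/61; L = rho/(1-rho) = 1.1

1.1


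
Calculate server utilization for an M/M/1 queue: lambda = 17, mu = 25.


rho = lambda/mu = 17/25 = 0.68

0.68


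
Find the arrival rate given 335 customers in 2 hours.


lambda = total arrivals / time = 335 / 2 = 167.5 per hour

167.5 per hour


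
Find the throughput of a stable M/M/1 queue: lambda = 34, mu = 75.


For a stable queue (lambda < mu), throughput = lambda = 34 per hour

34 per hour


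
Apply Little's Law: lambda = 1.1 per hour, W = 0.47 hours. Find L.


L = lambda * W = 1.1 * 0.47 = 0.52

0.52


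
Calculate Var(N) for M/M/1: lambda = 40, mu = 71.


rho = 40/71; Var(N) = rho/(1-rho)^2 = 2.96

2.96


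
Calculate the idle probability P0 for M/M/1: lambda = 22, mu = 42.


P0 = 1 - rho = 1 - 22/42 = 0.4762

0.4762


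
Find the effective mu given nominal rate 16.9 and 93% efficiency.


Effective rate = mu * efficiency = 16.9 * 0.93 = 15.72 per hour

15.72 per hour


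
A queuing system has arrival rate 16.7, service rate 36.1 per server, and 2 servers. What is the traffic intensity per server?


rho = lambda / (c * mu) = 16.7 / (2 * 36.1) = 0.2313

0.2313


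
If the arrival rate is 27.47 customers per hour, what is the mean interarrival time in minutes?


Mean interarrival time = 60/lambda = 60/27.47 = 2.18 minutes

2.18 minutes


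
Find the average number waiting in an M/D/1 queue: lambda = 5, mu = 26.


M/D/1: Lq = rho^2 / (2*(1-rho)) where rho = 5/26; Lq = 0.02

0.02


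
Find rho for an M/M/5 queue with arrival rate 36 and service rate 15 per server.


rho = lambda/(c*mu) = 36/(5*15) = 0.48

0.48


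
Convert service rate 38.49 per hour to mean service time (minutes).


Mean service time = 60/mu = 60/38.49 = 1.56 minutes

1.56 minutes


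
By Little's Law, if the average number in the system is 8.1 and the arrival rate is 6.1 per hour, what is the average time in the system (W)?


W = L / lambda = 8.1 / 6.1 = 1.3279 hours

1.3279 hours


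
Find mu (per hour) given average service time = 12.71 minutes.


mu = 60 / avg_service_time = 60 / 12.71 = 4.72 per hour

4.72 per hour


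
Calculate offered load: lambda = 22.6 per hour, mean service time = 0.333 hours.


Offered load a = lambda * E[S] = 22.6 * 0.333 = 7.53 Erlangs

7.53 Erlangs


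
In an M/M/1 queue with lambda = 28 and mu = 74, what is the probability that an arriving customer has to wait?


P(wait) = rho = lambda/mu = 28/74 = 0.3784

0.3784


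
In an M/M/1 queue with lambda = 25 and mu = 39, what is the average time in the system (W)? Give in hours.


W = 1/(mu - lambda) = 1/(39 - 25) = 0.0714 hours

0.0714 hours


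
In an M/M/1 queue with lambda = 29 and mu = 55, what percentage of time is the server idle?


Idle fraction = (1 - rho) * 100 = (1 - 29/55) * 100 = 47.3%

47.3%


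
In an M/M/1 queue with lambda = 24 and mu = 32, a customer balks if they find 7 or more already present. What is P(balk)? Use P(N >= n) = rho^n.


P(N >= 7) = rho^7 = (24/32)^7 = 0.1335

0.1335


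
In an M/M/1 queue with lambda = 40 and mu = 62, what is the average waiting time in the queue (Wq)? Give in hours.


rho = 40/62; Wq = rho/(mu - lambda) = 0.0293 hours

0.0293 hours


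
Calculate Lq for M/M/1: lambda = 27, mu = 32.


rho = 27/32; Lq = rho^2/(1-rho) = 4.56

4.56


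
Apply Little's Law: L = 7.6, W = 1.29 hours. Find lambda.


lambda = L / W = 7.6 / 1.29 = 5.89 per hour

5.89 per hour


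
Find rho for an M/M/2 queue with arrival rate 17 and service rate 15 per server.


rho = lambda/(c*mu) = 17/(2*15) = 0.5667

0.5667


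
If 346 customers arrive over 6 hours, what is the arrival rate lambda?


lambda = total arrivals / time = 346 / 6 = 57.67 per hour

57.67 per hour


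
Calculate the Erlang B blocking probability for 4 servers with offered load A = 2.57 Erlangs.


B(N,A) = (A^N/N!) / sum(A^k/k!, k=0..N) with N=4, A=2.57 = 0.1578

0.1578
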